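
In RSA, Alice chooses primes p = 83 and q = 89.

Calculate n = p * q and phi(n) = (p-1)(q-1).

Step 1: n = p * q = 83 * 89 = 7387.
Step 2: phi(n) = (p-1)(q-1) = 82 * 88 = 7216.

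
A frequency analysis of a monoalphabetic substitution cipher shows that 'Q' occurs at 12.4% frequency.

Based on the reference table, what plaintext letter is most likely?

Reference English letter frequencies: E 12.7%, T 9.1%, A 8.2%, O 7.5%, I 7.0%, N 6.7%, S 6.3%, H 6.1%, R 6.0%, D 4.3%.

Step 1: The observed frequency is 12.4%.
Step 2: Compare with English frequencies:
  E: 12.7% (difference: 0.3%) <-- closest
  T: 9.1% (difference: 3.3%)
  A: 8.2% (difference: 4.2%)
  O: 7.5% (difference: 4.9%)
  I: 7.0% (difference: 5.4%)
  N: 6.7% (difference: 5.7%)
  S: 6.3% (difference: 6.1%)
  H: 6.1% (difference: 6.3%)
  R: 6.0% (difference: 6.4%)
  D: 4.3% (difference: 8.1%)
Step 3: 'Q' most likely represents 'E' (frequency 12.7%).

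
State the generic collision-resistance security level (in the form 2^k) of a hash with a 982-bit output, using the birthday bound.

Step 1: The birthday paradox gives collision probability ~50% after sqrt(2^n) = 2^(n/2) hashes.
Step 2: For 982-bit output: 2^(982/2) = 2^491.
Step 3: Approximately 2^491 hash computations needed.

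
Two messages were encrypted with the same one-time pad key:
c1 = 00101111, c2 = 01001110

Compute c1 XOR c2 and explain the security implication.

Step 1: c1 XOR c2 = (m1 XOR k) XOR (m2 XOR k).
Step 2: By XOR associativity/commutativity: = m1 XOR m2 XOR k XOR k = m1 XOR m2.
Step 3: 00101111 XOR 01001110 = 01100001 = 97.
Step 4: The key cancels out! An attacker learns m1 XOR m2 = 97, revealing the relationship between plaintexts.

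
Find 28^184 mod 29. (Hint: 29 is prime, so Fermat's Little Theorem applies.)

Step 1: Since 29 is prime, by Fermat's Little Theorem: 28^28 = 1 (mod 29).
Step 2: Reduce exponent: 184 mod 28 = 16.
Step 3: So 28^184 = 28^16 (mod 29).
Step 4: 28^16 mod 29 = 1.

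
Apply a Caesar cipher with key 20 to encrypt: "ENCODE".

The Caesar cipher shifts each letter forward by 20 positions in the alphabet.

Step 1: For each letter, shift forward by 20 positions (mod 26).
  E (position 4) -> position (4+20) mod 26 = 24 -> Y
  N (position 13) -> position (13+20) mod 26 = 7 -> H
  C (position 2) -> position (2+20) mod 26 = 22 -> W
  O (position 14) -> position (14+20) mod 26 = 8 -> I
  D (position 3) -> position (3+20) mod 26 = 23 -> X
  E (position 4) -> position (4+20) mod 26 = 24 -> Y
Result: YHWIXY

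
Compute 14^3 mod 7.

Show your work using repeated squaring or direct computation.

Step 1: Compute 14^3 mod 7 step by step, reducing modulo 7 at each step.
  14^1 mod 7 = 0
  14^2 mod 7 = (0 * 14) mod 7 = 0
  14^3 mod 7 = (0 * 14) mod 7 = 0
Step 2: Result = 0.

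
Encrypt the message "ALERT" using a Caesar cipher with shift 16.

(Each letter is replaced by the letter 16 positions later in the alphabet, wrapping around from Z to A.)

Step 1: For each letter, shift forward by 16 positions (mod 26).
  A (position 0) -> position (0+16) mod 26 = 16 -> Q
  L (position 11) -> position (11+16) mod 26 = 1 -> B
  E (position 4) -> position (4+16) mod 26 = 20 -> U
  R (position 17) -> position (17+16) mod 26 = 7 -> H
  T (position 19) -> position (19+16) mod 26 = 9 -> J
Result: QBUHJ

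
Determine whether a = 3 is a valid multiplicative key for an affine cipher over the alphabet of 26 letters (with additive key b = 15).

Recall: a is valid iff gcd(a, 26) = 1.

Step 1: Compute gcd(3, 26).
Step 2: gcd(3, 26) = 1.
Since gcd = 1, 3 is coprime with 26, so it is a valid key.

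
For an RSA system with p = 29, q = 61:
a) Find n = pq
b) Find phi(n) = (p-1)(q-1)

Step 1: n = p * q = 29 * 61 = 1769.
Step 2: phi(n) = (p-1)(q-1) = 28 * 60 = 1680.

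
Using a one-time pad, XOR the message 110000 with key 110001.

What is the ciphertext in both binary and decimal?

Step 1: Write out the XOR operation bit by bit:
  Message: 110000
  Key:     110001
  XOR:     000001
Step 2: Convert to decimal: 000001 = 1.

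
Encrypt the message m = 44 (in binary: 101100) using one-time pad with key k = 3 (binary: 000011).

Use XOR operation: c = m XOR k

Step 1: Write out the XOR operation bit by bit:
  Message: 101100
  Key:     000011
  XOR:     101111
Step 2: Convert to decimal: 101111 = 47.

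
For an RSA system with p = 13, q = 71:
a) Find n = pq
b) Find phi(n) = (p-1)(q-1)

Step 1: n = p * q = 13 * 71 = 923.
Step 2: phi(n) = (p-1)(q-1) = 12 * 70 = 840.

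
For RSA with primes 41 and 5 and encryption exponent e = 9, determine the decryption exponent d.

Step 1: n = 41 * 5 = 205.
Step 2: phi(n) = 40 * 4 = 160.
Step 3: Find d such that 9 * d = 1 (mod 160).
Step 4: d = 9^(-1) mod 160 = 89.
Verification: 9 * 89 = 801 = 5 * 160 + 1.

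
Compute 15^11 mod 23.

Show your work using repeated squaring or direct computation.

Step 1: Compute 15^11 mod 23 step by step, reducing modulo 23 at each step.
  15^1 mod 23 = 15
  15^2 mod 23 = (15 * 15) mod 23 = 18
  15^3 mod 23 = (18 * 15) mod 23 = 17
  15^4 mod 23 = (17 * 15) mod 23 = 2
  15^5 mod 23 = (2 * 15) mod 23 = 7
  15^6 mod 23 = (7 * 15) mod 23 = 13
  15^7 mod 23 = (13 * 15) mod 23 = 11
  15^8 mod 23 = (11 * 15) mod 23 = 4
  15^9 mod 23 = (4 * 15) mod 23 = 14
  15^10 mod 23 = (14 * 15) mod 23 = 3
  15^11 mod 23 = (3 * 15) mod 23 = 22
Step 2: Result = 22.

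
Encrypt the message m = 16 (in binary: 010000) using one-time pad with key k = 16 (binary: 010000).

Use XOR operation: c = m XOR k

Step 1: Write out the XOR operation bit by bit:
  Message: 010000
  Key:     010000
  XOR:     000000
Step 2: Convert to decimal: 000000 = 0.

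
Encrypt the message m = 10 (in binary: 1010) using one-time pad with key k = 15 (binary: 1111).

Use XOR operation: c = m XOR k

Step 1: Write out the XOR operation bit by bit:
  Message: 1010
  Key:     1111
  XOR:     0101
Step 2: Convert to decimal: 0101 = 5.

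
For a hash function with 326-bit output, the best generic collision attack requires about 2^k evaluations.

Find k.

Step 1: The hash has a 326-bit output.
Step 2: Collision resistance means it should be infeasible to find any x != y with h(x) = h(y).
By the birthday bound, a generic collision search succeeds after about sqrt(2^326) = 2^(326/2) = 2^163 evaluations.
Step 3: Security level = 163 bits.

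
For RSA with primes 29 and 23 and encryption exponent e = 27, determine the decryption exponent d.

Step 1: n = 29 * 23 = 667.
Step 2: phi(n) = 28 * 22 = 616.
Step 3: Find d such that 27 * d = 1 (mod 616).
Step 4: d = 27^(-1) mod 616 = 251.
Verification: 27 * 251 = 6777 = 11 * 616 + 1.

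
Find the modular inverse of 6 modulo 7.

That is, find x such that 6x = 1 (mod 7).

Step 1: We need x such that 6 * x = 1 (mod 7).
Step 2: Using the extended Euclidean algorithm or trial:
  6 * 6 = 36 = 5 * 7 + 1.
Step 3: Since 36 mod 7 = 1, the inverse is x = 6.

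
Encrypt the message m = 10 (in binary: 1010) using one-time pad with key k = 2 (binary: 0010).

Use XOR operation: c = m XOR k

Step 1: Write out the XOR operation bit by bit:
  Message: 1010
  Key:     0010
  XOR:     1000
Step 2: Convert to decimal: 1000 = 8.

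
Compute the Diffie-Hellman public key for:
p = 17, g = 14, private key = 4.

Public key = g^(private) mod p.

Step 1: A = g^a mod p = 14^4 mod 17.
  14^1 mod 17 = 14
  14^2 mod 17 = (14 * 14) mod 17 = 9
  14^3 mod 17 = (9 * 14) mod 17 = 7
  14^4 mod 17 = (7 * 14) mod 17 = 13
Result: A = 13.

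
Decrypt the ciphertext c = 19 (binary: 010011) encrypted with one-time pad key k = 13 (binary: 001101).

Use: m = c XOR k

Step 1: XOR ciphertext with key:
  Ciphertext: 010011
  Key:        001101
  XOR:        011110
Step 2: Plaintext = 011110 = 30 in decimal.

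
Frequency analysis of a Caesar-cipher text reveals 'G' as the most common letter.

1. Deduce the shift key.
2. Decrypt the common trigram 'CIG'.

Step 1: In English, 'E' is the most frequent letter (12.7%).
Step 2: The most frequent ciphertext letter is 'G' (position 6).
Step 3: Shift = (6 - 4) mod 26 = 2.
Step 4: Decrypt 'CIG' by shifting back 2:
  C -> A
  I -> G
  G -> E
Step 5: 'CIG' decrypts to 'AGE'.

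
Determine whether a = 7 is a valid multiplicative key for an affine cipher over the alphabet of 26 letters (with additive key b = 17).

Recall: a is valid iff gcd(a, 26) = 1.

Step 1: Compute gcd(7, 26).
Step 2: gcd(7, 26) = 1.
Since gcd = 1, 7 is coprime with 26, so it is a valid key.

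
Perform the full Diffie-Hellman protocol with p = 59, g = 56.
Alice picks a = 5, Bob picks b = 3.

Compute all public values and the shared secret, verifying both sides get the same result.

Step 1: A = g^a mod p = 56^5 mod 59 = 52.
Step 2: B = g^b mod p = 56^3 mod 59 = 32.
Step 3: Alice computes s = B^a mod p = 32^5 mod 59 = 11.
Step 4: Bob computes s = A^b mod p = 52^3 mod 59 = 11.
Both sides agree: shared secret = 11.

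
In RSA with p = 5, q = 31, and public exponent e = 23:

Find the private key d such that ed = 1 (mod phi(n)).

Step 1: n = 5 * 31 = 155.
Step 2: phi(n) = 4 * 30 = 120.
Step 3: Find d such that 23 * d = 1 (mod 120).
Step 4: d = 23^(-1) mod 120 = 47.
Verification: 23 * 47 = 1081 = 9 * 120 + 1.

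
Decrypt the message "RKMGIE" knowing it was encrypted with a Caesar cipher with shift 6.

Step 1: Reverse the shift by subtracting 6 from each letter position.
  R (position 17) -> position (17-6) mod 26 = 11 -> L
  K (position 10) -> position (10-6) mod 26 = 4 -> E
  M (position 12) -> position (12-6) mod 26 = 6 -> G
  G (position 6) -> position (6-6) mod 26 = 0 -> A
  I (position 8) -> position (8-6) mod 26 = 2 -> C
  E (position 4) -> position (4-6) mod 26 = 24 -> Y
Decrypted message: LEGACY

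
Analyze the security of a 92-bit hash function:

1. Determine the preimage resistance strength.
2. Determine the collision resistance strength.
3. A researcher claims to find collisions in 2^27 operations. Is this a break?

Step 1: Preimage resistance requires brute-force of 2^92 operations.
Step 2: Collision resistance (birthday bound) = 2^(92/2) = 2^46.
Step 3: The claimed attack costs 2^27 operations.
Step 4: Since 2^27 < 2^46, the claimed attack beats the generic birthday bound, so collision resistance is broken.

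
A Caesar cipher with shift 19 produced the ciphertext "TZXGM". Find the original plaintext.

Step 1: Reverse the shift by subtracting 19 from each letter position.
  T (position 19) -> position (19-19) mod 26 = 0 -> A
  Z (position 25) -> position (25-19) mod 26 = 6 -> G
  X (position 23) -> position (23-19) mod 26 = 4 -> E
  G (position 6) -> position (6-19) mod 26 = 13 -> N
  M (position 12) -> position (12-19) mod 26 = 19 -> T
Decrypted message: AGENT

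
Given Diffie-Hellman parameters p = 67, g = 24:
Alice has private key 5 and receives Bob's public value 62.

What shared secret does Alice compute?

Step 1: s = B^a mod p = 62^5 mod 67.
  62^1 mod 67 = 62
  62^2 mod 67 = (62 * 62) mod 67 = 25
  62^3 mod 67 = (25 * 62) mod 67 = 9
  62^4 mod 67 = (9 * 62) mod 67 = 22
  62^5 mod 67 = (22 * 62) mod 67 = 24
Result: shared secret = 24.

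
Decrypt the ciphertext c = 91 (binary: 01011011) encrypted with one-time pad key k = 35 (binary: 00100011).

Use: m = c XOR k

Step 1: XOR ciphertext with key:
  Ciphertext: 01011011
  Key:        00100011
  XOR:        01111000
Step 2: Plaintext = 01111000 = 120 in decimal.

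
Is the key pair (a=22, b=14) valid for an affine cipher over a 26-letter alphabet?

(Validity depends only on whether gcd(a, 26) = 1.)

Step 1: Compute gcd(22, 26).
Step 2: gcd(22, 26) = 2.
Since gcd = 2 != 1, 22 shares a common factor with 26, so it cannot be used.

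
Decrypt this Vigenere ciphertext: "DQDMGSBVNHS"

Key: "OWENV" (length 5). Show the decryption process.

Step 1: Key 'OWENV' has length 5. Extended key: OWENVOWENVO
Step 2: Decrypt each position:
  D(3) - O(14) = 15 = P
  Q(16) - W(22) = 20 = U
  D(3) - E(4) = 25 = Z
  M(12) - N(13) = 25 = Z
  G(6) - V(21) = 11 = L
  S(18) - O(14) = 4 = E
  B(1) - W(22) = 5 = F
  V(21) - E(4) = 17 = R
  N(13) - N(13) = 0 = A
  H(7) - V(21) = 12 = M
  S(18) - O(14) = 4 = E
Plaintext: PUZZLEFRAME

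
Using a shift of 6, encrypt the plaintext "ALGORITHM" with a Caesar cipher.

Step 1: For each letter, shift forward by 6 positions (mod 26).
  A (position 0) -> position (0+6) mod 26 = 6 -> G
  L (position 11) -> position (11+6) mod 26 = 17 -> R
  G (position 6) -> position (6+6) mod 26 = 12 -> M
  O (position 14) -> position (14+6) mod 26 = 20 -> U
  R (position 17) -> position (17+6) mod 26 = 23 -> X
  I (position 8) -> position (8+6) mod 26 = 14 -> O
  T (position 19) -> position (19+6) mod 26 = 25 -> Z
  H (position 7) -> position (7+6) mod 26 = 13 -> N
  M (position 12) -> position (12+6) mod 26 = 18 -> S
Result: GRMUXOZNS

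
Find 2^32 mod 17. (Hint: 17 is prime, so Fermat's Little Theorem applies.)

Step 1: Since 17 is prime, by Fermat's Little Theorem: 2^16 = 1 (mod 17).
Step 2: Reduce exponent: 32 mod 16 = 0.
Step 3: So 2^32 = 2^0 (mod 17).
Step 4: 2^0 mod 17 = 1.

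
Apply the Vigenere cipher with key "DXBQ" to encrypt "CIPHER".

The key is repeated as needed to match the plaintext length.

Step 1: Repeat key to match plaintext length:
  Plaintext: CIPHER
  Key:       DXBQDX
Step 2: Encrypt each letter:
  C(2) + D(3) = (2+3) mod 26 = 5 = F
  I(8) + X(23) = (8+23) mod 26 = 5 = F
  P(15) + B(1) = (15+1) mod 26 = 16 = Q
  H(7) + Q(16) = (7+16) mod 26 = 23 = X
  E(4) + D(3) = (4+3) mod 26 = 7 = H
  R(17) + X(23) = (17+23) mod 26 = 14 = O
Ciphertext: FFQXHO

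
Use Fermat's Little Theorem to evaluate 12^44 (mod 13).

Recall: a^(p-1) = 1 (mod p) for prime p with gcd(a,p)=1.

Step 1: Since 13 is prime, by Fermat's Little Theorem: 12^12 = 1 (mod 13).
Step 2: Reduce exponent: 44 mod 12 = 8.
Step 3: So 12^44 = 12^8 (mod 13).
Step 4: 12^8 mod 13 = 1.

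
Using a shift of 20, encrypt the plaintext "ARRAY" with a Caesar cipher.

Step 1: For each letter, shift forward by 20 positions (mod 26).
  A (position 0) -> position (0+20) mod 26 = 20 -> U
  R (position 17) -> position (17+20) mod 26 = 11 -> L
  R (position 17) -> position (17+20) mod 26 = 11 -> L
  A (position 0) -> position (0+20) mod 26 = 20 -> U
  Y (position 24) -> position (24+20) mod 26 = 18 -> S
Result: ULLUS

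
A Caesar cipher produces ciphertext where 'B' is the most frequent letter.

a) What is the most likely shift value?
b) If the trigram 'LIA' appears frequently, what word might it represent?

Step 1: In English, 'E' is the most frequent letter (12.7%).
Step 2: The most frequent ciphertext letter is 'B' (position 1).
Step 3: Shift = (1 - 4) mod 26 = 23.
Step 4: Decrypt 'LIA' by shifting back 23:
  L -> O
  I -> L
  A -> D
Step 5: 'LIA' decrypts to 'OLD'.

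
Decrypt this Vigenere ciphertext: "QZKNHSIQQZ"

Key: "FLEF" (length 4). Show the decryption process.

Step 1: Key 'FLEF' has length 4. Extended key: FLEFFLEFFL
Step 2: Decrypt each position:
  Q(16) - F(5) = 11 = L
  Z(25) - L(11) = 14 = O
  K(10) - E(4) = 6 = G
  N(13) - F(5) = 8 = I
  H(7) - F(5) = 2 = C
  S(18) - L(11) = 7 = H
  I(8) - E(4) = 4 = E
  Q(16) - F(5) = 11 = L
  Q(16) - F(5) = 11 = L
  Z(25) - L(11) = 14 = O
Plaintext: LOGICHELLO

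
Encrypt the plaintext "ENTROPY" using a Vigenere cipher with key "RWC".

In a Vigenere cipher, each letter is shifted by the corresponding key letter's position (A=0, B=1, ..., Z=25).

Step 1: Repeat key to match plaintext length:
  Plaintext: ENTROPY
  Key:       RWCRWCR
Step 2: Encrypt each letter:
  E(4) + R(17) = (4+17) mod 26 = 21 = V
  N(13) + W(22) = (13+22) mod 26 = 9 = J
  T(19) + C(2) = (19+2) mod 26 = 21 = V
  R(17) + R(17) = (17+17) mod 26 = 8 = I
  O(14) + W(22) = (14+22) mod 26 = 10 = K
  P(15) + C(2) = (15+2) mod 26 = 17 = R
  Y(24) + R(17) = (24+17) mod 26 = 15 = P
Ciphertext: VJVIKRP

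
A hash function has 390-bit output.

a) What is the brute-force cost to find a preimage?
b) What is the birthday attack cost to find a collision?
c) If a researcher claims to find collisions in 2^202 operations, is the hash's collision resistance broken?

Step 1: Preimage resistance requires brute-force of 2^390 operations.
Step 2: Collision resistance (birthday bound) = 2^(390/2) = 2^195.
Step 3: The claimed attack costs 2^202 operations.
Step 4: Since 2^202 >= 2^195, the claimed attack is no faster than the generic birthday attack, so this does not break collision resistance.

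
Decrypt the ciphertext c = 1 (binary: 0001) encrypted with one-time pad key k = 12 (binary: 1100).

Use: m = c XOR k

Step 1: XOR ciphertext with key:
  Ciphertext: 0001
  Key:        1100
  XOR:        1101
Step 2: Plaintext = 1101 = 13 in decimal.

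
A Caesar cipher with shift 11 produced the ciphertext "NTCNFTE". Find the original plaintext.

Step 1: Reverse the shift by subtracting 11 from each letter position.
  N (position 13) -> position (13-11) mod 26 = 2 -> C
  T (position 19) -> position (19-11) mod 26 = 8 -> I
  C (position 2) -> position (2-11) mod 26 = 17 -> R
  N (position 13) -> position (13-11) mod 26 = 2 -> C
  F (position 5) -> position (5-11) mod 26 = 20 -> U
  T (position 19) -> position (19-11) mod 26 = 8 -> I
  E (position 4) -> position (4-11) mod 26 = 19 -> T
Decrypted message: CIRCUIT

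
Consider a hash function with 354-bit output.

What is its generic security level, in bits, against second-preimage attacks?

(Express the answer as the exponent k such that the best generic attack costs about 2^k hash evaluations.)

Step 1: The hash has a 354-bit output.
Step 2: Second-preimage resistance means: given a specific input x, it should be infeasible to find a different y with h(y) = h(x).
With a 354-bit output, a generic search for a second preimage costs about 2^354 evaluations (each trial matches the fixed target with probability 2^-354).
Step 3: Security level = 354 bits.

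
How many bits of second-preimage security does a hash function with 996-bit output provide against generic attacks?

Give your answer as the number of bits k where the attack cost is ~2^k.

Step 1: The hash has a 996-bit output.
Step 2: Second-preimage resistance means: given a specific input x, it should be infeasible to find a different y with h(y) = h(x).
With a 996-bit output, a generic search for a second preimage costs about 2^996 evaluations (each trial matches the fixed target with probability 2^-996).
Step 3: Security level = 996 bits.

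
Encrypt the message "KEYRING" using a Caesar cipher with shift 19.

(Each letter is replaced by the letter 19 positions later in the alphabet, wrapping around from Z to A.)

Step 1: For each letter, shift forward by 19 positions (mod 26).
  K (position 10) -> position (10+19) mod 26 = 3 -> D
  E (position 4) -> position (4+19) mod 26 = 23 -> X
  Y (position 24) -> position (24+19) mod 26 = 17 -> R
  R (position 17) -> position (17+19) mod 26 = 10 -> K
  I (position 8) -> position (8+19) mod 26 = 1 -> B
  N (position 13) -> position (13+19) mod 26 = 6 -> G
  G (position 6) -> position (6+19) mod 26 = 25 -> Z
Result: DXRKBGZ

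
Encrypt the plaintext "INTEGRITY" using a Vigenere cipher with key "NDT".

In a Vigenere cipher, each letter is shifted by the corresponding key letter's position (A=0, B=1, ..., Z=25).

Step 1: Repeat key to match plaintext length:
  Plaintext: INTEGRITY
  Key:       NDTNDTNDT
Step 2: Encrypt each letter:
  I(8) + N(13) = (8+13) mod 26 = 21 = V
  N(13) + D(3) = (13+3) mod 26 = 16 = Q
  T(19) + T(19) = (19+19) mod 26 = 12 = M
  E(4) + N(13) = (4+13) mod 26 = 17 = R
  G(6) + D(3) = (6+3) mod 26 = 9 = J
  R(17) + T(19) = (17+19) mod 26 = 10 = K
  I(8) + N(13) = (8+13) mod 26 = 21 = V
  T(19) + D(3) = (19+3) mod 26 = 22 = W
  Y(24) + T(19) = (24+19) mod 26 = 17 = R
Ciphertext: VQMRJKVWR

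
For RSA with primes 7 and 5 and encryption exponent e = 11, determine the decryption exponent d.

Step 1: n = 7 * 5 = 35.
Step 2: phi(n) = 6 * 4 = 24.
Step 3: Find d such that 11 * d = 1 (mod 24).
Step 4: d = 11^(-1) mod 24 = 11.
Verification: 11 * 11 = 121 = 5 * 24 + 1.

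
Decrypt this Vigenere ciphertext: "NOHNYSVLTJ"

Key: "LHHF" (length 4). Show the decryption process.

Step 1: Key 'LHHF' has length 4. Extended key: LHHFLHHFLH
Step 2: Decrypt each position:
  N(13) - L(11) = 2 = C
  O(14) - H(7) = 7 = H
  H(7) - H(7) = 0 = A
  N(13) - F(5) = 8 = I
  Y(24) - L(11) = 13 = N
  S(18) - H(7) = 11 = L
  V(21) - H(7) = 14 = O
  L(11) - F(5) = 6 = G
  T(19) - L(11) = 8 = I
  J(9) - H(7) = 2 = C
Plaintext: CHAINLOGIC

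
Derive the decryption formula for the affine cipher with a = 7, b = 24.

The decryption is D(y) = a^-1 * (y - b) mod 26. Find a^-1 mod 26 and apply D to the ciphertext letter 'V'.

Step 1: Find a^-1, the modular inverse of 7 mod 26.
Step 2: We need 7 * a^-1 = 1 (mod 26).
Step 3: 7 * 15 = 105 = 4 * 26 + 1, so a^-1 = 15.
Step 4: D(y) = 15(y - 24) mod 26.
Step 5: Apply to 'V' (y = 21): D(21) = 15 * (21 - 24) mod 26 = 15 * -3 mod 26 = 7 -> 'H'.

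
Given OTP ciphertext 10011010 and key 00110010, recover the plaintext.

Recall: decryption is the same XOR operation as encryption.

Step 1: XOR ciphertext with key:
  Ciphertext: 10011010
  Key:        00110010
  XOR:        10101000
Step 2: Plaintext = 10101000 = 168 in decimal.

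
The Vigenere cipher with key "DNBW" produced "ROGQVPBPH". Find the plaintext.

Step 1: Extend key: DNBWDNBWD
Step 2: Decrypt each letter (c - k) mod 26:
  R(17) - D(3) = (17-3) mod 26 = 14 = O
  O(14) - N(13) = (14-13) mod 26 = 1 = B
  G(6) - B(1) = (6-1) mod 26 = 5 = F
  Q(16) - W(22) = (16-22) mod 26 = 20 = U
  V(21) - D(3) = (21-3) mod 26 = 18 = S
  P(15) - N(13) = (15-13) mod 26 = 2 = C
  B(1) - B(1) = (1-1) mod 26 = 0 = A
  P(15) - W(22) = (15-22) mod 26 = 19 = T
  H(7) - D(3) = (7-3) mod 26 = 4 = E
Plaintext: OBFUSCATE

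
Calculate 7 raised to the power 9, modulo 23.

Step 1: Compute 7^9 mod 23 step by step, reducing modulo 23 at each step.
  7^1 mod 23 = 7
  7^2 mod 23 = (7 * 7) mod 23 = 3
  7^3 mod 23 = (3 * 7) mod 23 = 21
  7^4 mod 23 = (21 * 7) mod 23 = 9
  7^5 mod 23 = (9 * 7) mod 23 = 17
  7^6 mod 23 = (17 * 7) mod 23 = 4
  7^7 mod 23 = (4 * 7) mod 23 = 5
  7^8 mod 23 = (5 * 7) mod 23 = 12
  7^9 mod 23 = (12 * 7) mod 23 = 15
Step 2: Result = 15.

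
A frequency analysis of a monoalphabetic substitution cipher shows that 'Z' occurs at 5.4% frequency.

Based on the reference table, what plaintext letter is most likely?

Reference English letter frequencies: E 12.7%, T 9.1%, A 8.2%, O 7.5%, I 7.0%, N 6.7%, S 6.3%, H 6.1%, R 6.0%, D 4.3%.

Step 1: The observed frequency is 5.4%.
Step 2: Compare with English frequencies:
  E: 12.7% (difference: 7.3%)
  T: 9.1% (difference: 3.7%)
  A: 8.2% (difference: 2.8%)
  O: 7.5% (difference: 2.1%)
  I: 7.0% (difference: 1.6%)
  N: 6.7% (difference: 1.3%)
  S: 6.3% (difference: 0.9%)
  H: 6.1% (difference: 0.7%)
  R: 6.0% (difference: 0.6%) <-- closest
  D: 4.3% (difference: 1.1%)
Step 3: 'Z' most likely represents 'R' (frequency 6.0%).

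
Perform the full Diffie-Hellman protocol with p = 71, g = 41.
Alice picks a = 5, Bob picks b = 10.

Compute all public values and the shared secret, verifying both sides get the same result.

Step 1: A = g^a mod p = 41^5 mod 71 = 34.
Step 2: B = g^b mod p = 41^10 mod 71 = 20.
Step 3: Alice computes s = B^a mod p = 20^5 mod 71 = 30.
Step 4: Bob computes s = A^b mod p = 34^10 mod 71 = 30.
Both sides agree: shared secret = 30.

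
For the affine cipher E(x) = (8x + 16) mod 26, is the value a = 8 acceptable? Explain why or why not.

Step 1: Compute gcd(8, 26).
Step 2: gcd(8, 26) = 2.
Since gcd = 2 != 1, 8 shares a common factor with 26, so it cannot be used.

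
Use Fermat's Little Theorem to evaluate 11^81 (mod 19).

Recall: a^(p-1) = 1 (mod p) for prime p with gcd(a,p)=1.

Step 1: Since 19 is prime, by Fermat's Little Theorem: 11^18 = 1 (mod 19).
Step 2: Reduce exponent: 81 mod 18 = 9.
Step 3: So 11^81 = 11^9 (mod 19).
Step 4: 11^9 mod 19 = 1.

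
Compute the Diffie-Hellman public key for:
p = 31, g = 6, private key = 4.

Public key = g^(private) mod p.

Step 1: A = g^a mod p = 6^4 mod 31.
  6^1 mod 31 = 6
  6^2 mod 31 = (6 * 6) mod 31 = 5
  6^3 mod 31 = (5 * 6) mod 31 = 30
  6^4 mod 31 = (30 * 6) mod 31 = 25
Result: A = 25.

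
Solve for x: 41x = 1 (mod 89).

Step 1: We need x such that 41 * x = 1 (mod 89).
Step 2: Using the extended Euclidean algorithm or trial:
  41 * 76 = 3116 = 35 * 89 + 1.
Step 3: Since 3116 mod 89 = 1, the inverse is x = 76.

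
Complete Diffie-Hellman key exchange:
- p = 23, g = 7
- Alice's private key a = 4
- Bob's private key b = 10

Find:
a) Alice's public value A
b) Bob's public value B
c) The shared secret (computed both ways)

Step 1: A = g^a mod p = 7^4 mod 23 = 9.
Step 2: B = g^b mod p = 7^10 mod 23 = 13.
Step 3: Alice computes s = B^a mod p = 13^4 mod 23 = 18.
Step 4: Bob computes s = A^b mod p = 9^10 mod 23 = 18.
Both sides agree: shared secret = 18.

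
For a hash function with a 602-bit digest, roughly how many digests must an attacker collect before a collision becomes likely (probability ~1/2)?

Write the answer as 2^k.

Step 1: The birthday paradox gives collision probability ~50% after sqrt(2^n) = 2^(n/2) hashes.
Step 2: For 602-bit output: 2^(602/2) = 2^301.
Step 3: Approximately 2^301 hash computations needed.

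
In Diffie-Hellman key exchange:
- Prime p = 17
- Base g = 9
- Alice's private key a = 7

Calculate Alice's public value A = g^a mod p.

Step 1: A = g^a mod p = 9^7 mod 17.
  9^1 mod 17 = 9
  9^2 mod 17 = (9 * 9) mod 17 = 13
  9^3 mod 17 = (13 * 9) mod 17 = 15
  9^4 mod 17 = (15 * 9) mod 17 = 16
  9^5 mod 17 = (16 * 9) mod 17 = 8
  9^6 mod 17 = (8 * 9) mod 17 = 4
  9^7 mod 17 = (4 * 9) mod 17 = 2
Result: A = 2.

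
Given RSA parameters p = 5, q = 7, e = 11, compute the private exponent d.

Step 1: n = 5 * 7 = 35.
Step 2: phi(n) = 4 * 6 = 24.
Step 3: Find d such that 11 * d = 1 (mod 24).
Step 4: d = 11^(-1) mod 24 = 11.
Verification: 11 * 11 = 121 = 5 * 24 + 1.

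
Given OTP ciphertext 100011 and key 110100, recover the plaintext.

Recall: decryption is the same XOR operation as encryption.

Step 1: XOR ciphertext with key:
  Ciphertext: 100011
  Key:        110100
  XOR:        010111
Step 2: Plaintext = 010111 = 23 in decimal.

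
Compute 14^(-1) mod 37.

Step 1: We need x such that 14 * x = 1 (mod 37).
Step 2: Using the extended Euclidean algorithm or trial:
  14 * 8 = 112 = 3 * 37 + 1.
Step 3: Since 112 mod 37 = 1, the inverse is x = 8.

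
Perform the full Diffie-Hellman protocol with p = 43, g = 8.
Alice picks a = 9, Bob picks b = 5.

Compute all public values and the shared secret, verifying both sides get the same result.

Step 1: A = g^a mod p = 8^9 mod 43 = 22.
Step 2: B = g^b mod p = 8^5 mod 43 = 2.
Step 3: Alice computes s = B^a mod p = 2^9 mod 43 = 39.
Step 4: Bob computes s = A^b mod p = 22^5 mod 43 = 39.
Both sides agree: shared secret = 39.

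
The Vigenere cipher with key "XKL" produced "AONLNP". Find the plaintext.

Step 1: Extend key: XKLXKL
Step 2: Decrypt each letter (c - k) mod 26:
  A(0) - X(23) = (0-23) mod 26 = 3 = D
  O(14) - K(10) = (14-10) mod 26 = 4 = E
  N(13) - L(11) = (13-11) mod 26 = 2 = C
  L(11) - X(23) = (11-23) mod 26 = 14 = O
  N(13) - K(10) = (13-10) mod 26 = 3 = D
  P(15) - L(11) = (15-11) mod 26 = 4 = E
Plaintext: DECODE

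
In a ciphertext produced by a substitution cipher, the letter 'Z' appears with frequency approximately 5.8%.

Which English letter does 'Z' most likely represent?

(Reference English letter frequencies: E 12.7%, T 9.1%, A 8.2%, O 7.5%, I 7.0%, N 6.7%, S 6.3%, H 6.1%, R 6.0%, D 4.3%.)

Step 1: The observed frequency is 5.8%.
Step 2: Compare with English frequencies:
  E: 12.7% (difference: 6.9%)
  T: 9.1% (difference: 3.3%)
  A: 8.2% (difference: 2.4%)
  O: 7.5% (difference: 1.7%)
  I: 7.0% (difference: 1.2%)
  N: 6.7% (difference: 0.9%)
  S: 6.3% (difference: 0.5%)
  H: 6.1% (difference: 0.3%)
  R: 6.0% (difference: 0.2%) <-- closest
  D: 4.3% (difference: 1.5%)
Step 3: 'Z' most likely represents 'R' (frequency 6.0%).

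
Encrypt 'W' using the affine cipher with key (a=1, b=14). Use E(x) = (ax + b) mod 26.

Step 1: Convert 'W' to number: x = 22.
Step 2: E(22) = (1 * 22 + 14) mod 26 = 36 mod 26 = 10.
Step 3: Convert 10 back to letter: K.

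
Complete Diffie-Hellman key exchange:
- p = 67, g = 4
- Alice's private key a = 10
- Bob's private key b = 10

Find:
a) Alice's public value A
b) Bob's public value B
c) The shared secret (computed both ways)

Step 1: A = g^a mod p = 4^10 mod 67 = 26.
Step 2: B = g^b mod p = 4^10 mod 67 = 26.
Step 3: Alice computes s = B^a mod p = 26^10 mod 67 = 4.
Step 4: Bob computes s = A^b mod p = 26^10 mod 67 = 4.
Both sides agree: shared secret = 4.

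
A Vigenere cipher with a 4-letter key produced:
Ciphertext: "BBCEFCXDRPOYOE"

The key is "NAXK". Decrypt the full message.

Step 1: Key 'NAXK' has length 4. Extended key: NAXKNAXKNAXKNA
Step 2: Decrypt each position:
  B(1) - N(13) = 14 = O
  B(1) - A(0) = 1 = B
  C(2) - X(23) = 5 = F
  E(4) - K(10) = 20 = U
  F(5) - N(13) = 18 = S
  C(2) - A(0) = 2 = C
  X(23) - X(23) = 0 = A
  D(3) - K(10) = 19 = T
  R(17) - N(13) = 4 = E
  P(15) - A(0) = 15 = P
  O(14) - X(23) = 17 = R
  Y(24) - K(10) = 14 = O
  O(14) - N(13) = 1 = B
  E(4) - A(0) = 4 = E
Plaintext: OBFUSCATEPROBE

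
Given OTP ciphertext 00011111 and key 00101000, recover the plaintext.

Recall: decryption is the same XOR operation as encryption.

Step 1: XOR ciphertext with key:
  Ciphertext: 00011111
  Key:        00101000
  XOR:        00110111
Step 2: Plaintext = 00110111 = 55 in decimal.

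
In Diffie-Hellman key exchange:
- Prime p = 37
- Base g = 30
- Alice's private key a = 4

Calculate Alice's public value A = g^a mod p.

Step 1: A = g^a mod p = 30^4 mod 37.
  30^1 mod 37 = 30
  30^2 mod 37 = (30 * 30) mod 37 = 12
  30^3 mod 37 = (12 * 30) mod 37 = 27
  30^4 mod 37 = (27 * 30) mod 37 = 33
Result: A = 33.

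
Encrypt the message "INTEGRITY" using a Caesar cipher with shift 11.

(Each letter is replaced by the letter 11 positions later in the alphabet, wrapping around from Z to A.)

Step 1: For each letter, shift forward by 11 positions (mod 26).
  I (position 8) -> position (8+11) mod 26 = 19 -> T
  N (position 13) -> position (13+11) mod 26 = 24 -> Y
  T (position 19) -> position (19+11) mod 26 = 4 -> E
  E (position 4) -> position (4+11) mod 26 = 15 -> P
  G (position 6) -> position (6+11) mod 26 = 17 -> R
  R (position 17) -> position (17+11) mod 26 = 2 -> C
  I (position 8) -> position (8+11) mod 26 = 19 -> T
  T (position 19) -> position (19+11) mod 26 = 4 -> E
  Y (position 24) -> position (24+11) mod 26 = 9 -> J
Result: TYEPRCTEJ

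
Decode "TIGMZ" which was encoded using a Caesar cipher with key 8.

Step 1: Reverse the shift by subtracting 8 from each letter position.
  T (position 19) -> position (19-8) mod 26 = 11 -> L
  I (position 8) -> position (8-8) mod 26 = 0 -> A
  G (position 6) -> position (6-8) mod 26 = 24 -> Y
  M (position 12) -> position (12-8) mod 26 = 4 -> E
  Z (position 25) -> position (25-8) mod 26 = 17 -> R
Decrypted message: LAYER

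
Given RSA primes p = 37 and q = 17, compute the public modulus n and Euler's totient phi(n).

Step 1: n = p * q = 37 * 17 = 629.
Step 2: phi(n) = (p-1)(q-1) = 36 * 16 = 576.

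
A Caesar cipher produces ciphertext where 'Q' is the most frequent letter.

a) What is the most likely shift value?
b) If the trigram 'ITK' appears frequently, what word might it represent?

Step 1: In English, 'E' is the most frequent letter (12.7%).
Step 2: The most frequent ciphertext letter is 'Q' (position 16).
Step 3: Shift = (16 - 4) mod 26 = 12.
Step 4: Decrypt 'ITK' by shifting back 12:
  I -> W
  T -> H
  K -> Y
Step 5: 'ITK' decrypts to 'WHY'.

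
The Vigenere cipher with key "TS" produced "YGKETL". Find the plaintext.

Step 1: Extend key: TSTSTS
Step 2: Decrypt each letter (c - k) mod 26:
  Y(24) - T(19) = (24-19) mod 26 = 5 = F
  G(6) - S(18) = (6-18) mod 26 = 14 = O
  K(10) - T(19) = (10-19) mod 26 = 17 = R
  E(4) - S(18) = (4-18) mod 26 = 12 = M
  T(19) - T(19) = (19-19) mod 26 = 0 = A
  L(11) - S(18) = (11-18) mod 26 = 19 = T
Plaintext: FORMAT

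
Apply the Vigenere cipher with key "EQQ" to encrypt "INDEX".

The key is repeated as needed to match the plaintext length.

Step 1: Repeat key to match plaintext length:
  Plaintext: INDEX
  Key:       EQQEQ
Step 2: Encrypt each letter:
  I(8) + E(4) = (8+4) mod 26 = 12 = M
  N(13) + Q(16) = (13+16) mod 26 = 3 = D
  D(3) + Q(16) = (3+16) mod 26 = 19 = T
  E(4) + E(4) = (4+4) mod 26 = 8 = I
  X(23) + Q(16) = (23+16) mod 26 = 13 = N
Ciphertext: MDTIN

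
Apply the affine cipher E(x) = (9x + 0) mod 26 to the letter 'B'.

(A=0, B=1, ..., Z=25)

Step 1: Convert 'B' to number: x = 1.
Step 2: E(1) = (9 * 1 + 0) mod 26 = 9 mod 26 = 9.
Step 3: Convert 9 back to letter: J.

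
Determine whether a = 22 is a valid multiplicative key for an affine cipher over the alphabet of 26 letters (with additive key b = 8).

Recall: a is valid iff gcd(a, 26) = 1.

Step 1: Compute gcd(22, 26).
Step 2: gcd(22, 26) = 2.
Since gcd = 2 != 1, 22 shares a common factor with 26, so it cannot be used.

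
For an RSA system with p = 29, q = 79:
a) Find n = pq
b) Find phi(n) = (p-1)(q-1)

Step 1: n = p * q = 29 * 79 = 2291.
Step 2: phi(n) = (p-1)(q-1) = 28 * 78 = 2184.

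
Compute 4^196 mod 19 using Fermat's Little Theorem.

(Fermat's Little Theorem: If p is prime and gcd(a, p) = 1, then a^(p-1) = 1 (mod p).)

Step 1: Since 19 is prime, by Fermat's Little Theorem: 4^18 = 1 (mod 19).
Step 2: Reduce exponent: 196 mod 18 = 16.
Step 3: So 4^196 = 4^16 (mod 19).
Step 4: 4^16 mod 19 = 6.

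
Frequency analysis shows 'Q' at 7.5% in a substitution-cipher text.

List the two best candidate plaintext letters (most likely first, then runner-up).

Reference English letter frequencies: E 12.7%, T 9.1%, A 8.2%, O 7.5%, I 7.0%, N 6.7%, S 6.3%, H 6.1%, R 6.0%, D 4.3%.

Step 1: Observed frequency of 'Q' is 7.5%.
Step 2: Compute distances to each reference frequency and sort:
  O (7.5%): difference = 0.0% <-- BEST
  I (7.0%): difference = 0.5% <-- RUNNER-UP
  A (8.2%): difference = 0.7%
  N (6.7%): difference = 0.8%
  S (6.3%): difference = 1.2%
Step 3: Most likely is 'O' (7.5%, diff 0.0%); second most likely is 'I' (7.0%, diff 0.5%).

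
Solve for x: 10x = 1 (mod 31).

Step 1: We need x such that 10 * x = 1 (mod 31).
Step 2: Using the extended Euclidean algorithm or trial:
  10 * 28 = 280 = 9 * 31 + 1.
Step 3: Since 280 mod 31 = 1, the inverse is x = 28.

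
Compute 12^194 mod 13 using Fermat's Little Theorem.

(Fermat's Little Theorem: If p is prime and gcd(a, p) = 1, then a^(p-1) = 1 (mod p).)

Step 1: Since 13 is prime, by Fermat's Little Theorem: 12^12 = 1 (mod 13).
Step 2: Reduce exponent: 194 mod 12 = 2.
Step 3: So 12^194 = 12^2 (mod 13).
Step 4: 12^2 mod 13 = 1.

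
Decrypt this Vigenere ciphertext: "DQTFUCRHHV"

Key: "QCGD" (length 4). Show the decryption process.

Step 1: Key 'QCGD' has length 4. Extended key: QCGDQCGDQC
Step 2: Decrypt each position:
  D(3) - Q(16) = 13 = N
  Q(16) - C(2) = 14 = O
  T(19) - G(6) = 13 = N
  F(5) - D(3) = 2 = C
  U(20) - Q(16) = 4 = E
  C(2) - C(2) = 0 = A
  R(17) - G(6) = 11 = L
  H(7) - D(3) = 4 = E
  H(7) - Q(16) = 17 = R
  V(21) - C(2) = 19 = T
Plaintext: NONCEALERT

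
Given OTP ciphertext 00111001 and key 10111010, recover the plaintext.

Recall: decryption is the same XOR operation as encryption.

Step 1: XOR ciphertext with key:
  Ciphertext: 00111001
  Key:        10111010
  XOR:        10000011
Step 2: Plaintext = 10000011 = 131 in decimal.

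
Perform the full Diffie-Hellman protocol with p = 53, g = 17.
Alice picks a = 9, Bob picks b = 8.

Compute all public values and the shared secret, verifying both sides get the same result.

Step 1: A = g^a mod p = 17^9 mod 53 = 38.
Step 2: B = g^b mod p = 17^8 mod 53 = 49.
Step 3: Alice computes s = B^a mod p = 49^9 mod 53 = 47.
Step 4: Bob computes s = A^b mod p = 38^8 mod 53 = 47.
Both sides agree: shared secret = 47.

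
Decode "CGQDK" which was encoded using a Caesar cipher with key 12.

Step 1: Reverse the shift by subtracting 12 from each letter position.
  C (position 2) -> position (2-12) mod 26 = 16 -> Q
  G (position 6) -> position (6-12) mod 26 = 20 -> U
  Q (position 16) -> position (16-12) mod 26 = 4 -> E
  D (position 3) -> position (3-12) mod 26 = 17 -> R
  K (position 10) -> position (10-12) mod 26 = 24 -> Y
Decrypted message: QUERY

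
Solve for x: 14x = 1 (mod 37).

Step 1: We need x such that 14 * x = 1 (mod 37).
Step 2: Using the extended Euclidean algorithm or trial:
  14 * 8 = 112 = 3 * 37 + 1.
Step 3: Since 112 mod 37 = 1, the inverse is x = 8.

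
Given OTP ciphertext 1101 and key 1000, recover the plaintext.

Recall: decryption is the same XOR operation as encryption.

Step 1: XOR ciphertext with key:
  Ciphertext: 1101
  Key:        1000
  XOR:        0101
Step 2: Plaintext = 0101 = 5 in decimal.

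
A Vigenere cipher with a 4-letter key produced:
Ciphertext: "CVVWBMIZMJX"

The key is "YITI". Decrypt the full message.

Step 1: Key 'YITI' has length 4. Extended key: YITIYITIYIT
Step 2: Decrypt each position:
  C(2) - Y(24) = 4 = E
  V(21) - I(8) = 13 = N
  V(21) - T(19) = 2 = C
  W(22) - I(8) = 14 = O
  B(1) - Y(24) = 3 = D
  M(12) - I(8) = 4 = E
  I(8) - T(19) = 15 = P
  Z(25) - I(8) = 17 = R
  M(12) - Y(24) = 14 = O
  J(9) - I(8) = 1 = B
  X(23) - T(19) = 4 = E
Plaintext: ENCODEPROBE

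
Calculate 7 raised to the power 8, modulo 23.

Step 1: Compute 7^8 mod 23 step by step, reducing modulo 23 at each step.
  7^1 mod 23 = 7
  7^2 mod 23 = (7 * 7) mod 23 = 3
  7^3 mod 23 = (3 * 7) mod 23 = 21
  7^4 mod 23 = (21 * 7) mod 23 = 9
  7^5 mod 23 = (9 * 7) mod 23 = 17
  7^6 mod 23 = (17 * 7) mod 23 = 4
  7^7 mod 23 = (4 * 7) mod 23 = 5
  7^8 mod 23 = (5 * 7) mod 23 = 12
Step 2: Result = 12.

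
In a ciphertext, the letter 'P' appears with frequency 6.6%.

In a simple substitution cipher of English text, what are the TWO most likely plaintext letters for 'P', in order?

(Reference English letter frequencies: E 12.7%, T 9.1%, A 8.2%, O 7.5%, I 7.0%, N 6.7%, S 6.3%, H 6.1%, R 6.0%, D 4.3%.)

Step 1: Observed frequency of 'P' is 6.6%.
Step 2: Compute distances to each reference frequency and sort:
  N (6.7%): difference = 0.1% <-- BEST
  S (6.3%): difference = 0.3% <-- RUNNER-UP
  I (7.0%): difference = 0.4%
  H (6.1%): difference = 0.5%
  R (6.0%): difference = 0.6%
Step 3: Most likely is 'N' (6.7%, diff 0.1%); second most likely is 'S' (6.3%, diff 0.3%).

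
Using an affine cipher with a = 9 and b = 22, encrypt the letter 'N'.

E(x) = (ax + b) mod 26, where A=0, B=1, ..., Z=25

Step 1: Convert 'N' to number: x = 13.
Step 2: E(13) = (9 * 13 + 22) mod 26 = 139 mod 26 = 9.
Step 3: Convert 9 back to letter: J.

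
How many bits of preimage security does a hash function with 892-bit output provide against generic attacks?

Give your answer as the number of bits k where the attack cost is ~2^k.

Step 1: The hash has a 892-bit output.
Step 2: Preimage resistance means: given a digest h(x), it should be infeasible to find any input that hashes to it.
With a 892-bit output there are 2^892 possible digests, so a generic brute-force preimage search costs about 2^892 evaluations.
Step 3: Security level = 892 bits.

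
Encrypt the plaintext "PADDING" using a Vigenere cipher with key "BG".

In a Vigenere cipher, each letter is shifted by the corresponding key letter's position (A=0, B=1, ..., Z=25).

Step 1: Repeat key to match plaintext length:
  Plaintext: PADDING
  Key:       BGBGBGB
Step 2: Encrypt each letter:
  P(15) + B(1) = (15+1) mod 26 = 16 = Q
  A(0) + G(6) = (0+6) mod 26 = 6 = G
  D(3) + B(1) = (3+1) mod 26 = 4 = E
  D(3) + G(6) = (3+6) mod 26 = 9 = J
  I(8) + B(1) = (8+1) mod 26 = 9 = J
  N(13) + G(6) = (13+6) mod 26 = 19 = T
  G(6) + B(1) = (6+1) mod 26 = 7 = H
Ciphertext: QGEJJTH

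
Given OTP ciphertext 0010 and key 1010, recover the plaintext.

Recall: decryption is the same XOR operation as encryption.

Step 1: XOR ciphertext with key:
  Ciphertext: 0010
  Key:        1010
  XOR:        1000
Step 2: Plaintext = 1000 = 8 in decimal.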